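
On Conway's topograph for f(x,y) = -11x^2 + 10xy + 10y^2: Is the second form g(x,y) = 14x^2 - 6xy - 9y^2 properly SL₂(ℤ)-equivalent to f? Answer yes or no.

D₁ = 540, D₂ = 540
river cycle of f (length 8): (10, 10, -11), (-11, 12, 9), (9, 6, -14), (-14, 22, 1), (1, 22, -14), (-14, 6, 9), (9, 12, -11), (-11, 10, 10)
river cycle of g (length 8): (-9, 6, 14), (14, 22, -1), (-1, 22, 14), (14, 6, -9), (-9, 12, 11), (11, 10, -10), (-10, 10, 11), (11, 12, -9)
cycles differ ⇒ inequivalent

no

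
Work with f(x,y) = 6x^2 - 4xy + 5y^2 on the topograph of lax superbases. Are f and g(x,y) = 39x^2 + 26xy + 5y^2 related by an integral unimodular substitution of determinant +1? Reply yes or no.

D₁ = -104, D₂ = -104
f: flip: (6,-4,5)→(5,4,6)
f: reduced (well bottom): (5,4,6) with a≤c, −a<b≤a
g: flip: (39,26,5)→(5,-26,39)
g: translate: b→4 (≡-26 mod 10), so (5,-26,39)→(5,4,6)
g: reduced (well bottom): (5,4,6) with a≤c, −a<b≤a
reduced forms (5, 4, 6) vs (5, 4, 6) ⇒ equivalent

yes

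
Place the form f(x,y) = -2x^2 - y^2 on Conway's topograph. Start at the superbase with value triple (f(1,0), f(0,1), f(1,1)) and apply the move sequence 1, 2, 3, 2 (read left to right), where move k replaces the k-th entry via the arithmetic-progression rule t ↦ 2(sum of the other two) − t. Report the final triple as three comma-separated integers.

start (-2,-1,-3) = (f(1,0),f(0,1),f(1,1))
replace slot 1: 2·((-1)+(-3)) − (-2) = -6 → (-6,-1,-3)
replace slot 2: 2·((-6)+(-3)) − (-1) = -17 → (-6,-17,-3)
replace slot 3: 2·((-6)+(-17)) − (-3) = -43 → (-6,-17,-43)
replace slot 2: 2·((-6)+(-43)) − (-17) = -81 → (-6,-81,-43)

-6,-81,-43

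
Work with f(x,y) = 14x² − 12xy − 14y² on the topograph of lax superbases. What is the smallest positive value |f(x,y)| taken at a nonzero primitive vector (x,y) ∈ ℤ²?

descent: ρ → (-14,12,14)  [lands on river]
river: ρ → (14,16,-12)
river: ρ → (-12,8,18)
river: ρ → (18,28,-2)
river: ρ → (-2,28,18)
river: ρ → (18,8,-12)
river: ρ → (-12,16,14)
river: ρ → (14,12,-14)
river: ρ → (-14,16,12)
river: ρ → (12,8,-18)
river: ρ → (-18,28,2)
river: ρ → (2,28,-18)
river: ρ → (-18,8,12)
river: ρ → (12,16,-14)
closes: descent 1, river 14
min |a| on river = 2

2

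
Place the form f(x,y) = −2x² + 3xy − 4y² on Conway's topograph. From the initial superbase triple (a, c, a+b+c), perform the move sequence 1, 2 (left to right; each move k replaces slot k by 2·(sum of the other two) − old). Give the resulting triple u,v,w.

start (-2,-4,-3) = (f(1,0),f(0,1),f(1,1))
replace slot 1: 2·((-4)+(-3)) − (-2) = -12 → (-12,-4,-3)
replace slot 2: 2·((-12)+(-3)) − (-4) = -26 → (-12,-26,-3)

-12,-26,-3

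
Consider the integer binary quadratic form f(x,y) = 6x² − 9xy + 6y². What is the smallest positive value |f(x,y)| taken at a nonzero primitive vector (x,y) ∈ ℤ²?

translate: b→3 (≡-9 mod 12), so (6,-9,6)→(6,3,3)
flip: (6,3,3)→(3,-3,6)
translate: b→3 (≡-3 mod 6), so (3,-3,6)→(3,3,6)
reduced (well bottom): (3,3,6) with a≤c, −a<b≤a
well minimum = a = 3

3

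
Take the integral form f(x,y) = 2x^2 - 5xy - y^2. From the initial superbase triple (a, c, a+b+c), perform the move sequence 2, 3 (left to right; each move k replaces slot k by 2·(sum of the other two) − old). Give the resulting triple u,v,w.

start (2,-1,-4) = (f(1,0),f(0,1),f(1,1))
replace slot 2: 2·(2+(-4)) − (-1) = -3 → (2,-3,-4)
replace slot 3: 2·(2+(-3)) − (-4) = 2 → (2,-3,2)

2,-3,2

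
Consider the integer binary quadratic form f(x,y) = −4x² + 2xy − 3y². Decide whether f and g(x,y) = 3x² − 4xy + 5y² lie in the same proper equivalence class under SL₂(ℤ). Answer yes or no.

D₁ = -44, D₂ = -44
f is negative-definite; reduce −f:
−f: flip: (4,-2,3)→(3,2,4)
−f: reduced (well bottom): (3,2,4) with a≤c, −a<b≤a
flip sign back: reduced form of f is (-3,-2,-4)
g: translate: b→2 (≡-4 mod 6), so (3,-4,5)→(3,2,4)
g: reduced (well bottom): (3,2,4) with a≤c, −a<b≤a
reduced forms (-3, -2, -4) vs (3, 2, 4) ⇒ inequivalent

no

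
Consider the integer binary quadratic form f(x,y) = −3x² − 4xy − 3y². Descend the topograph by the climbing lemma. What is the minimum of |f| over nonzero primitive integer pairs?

translate: b→-2 (≡4 mod 6), so (3,4,3)→(3,-2,2)
flip: (3,-2,2)→(2,2,3)
reduced (well bottom): (2,2,3) with a≤c, −a<b≤a
well minimum |f| = |-2| = 2 (negative-definite)

2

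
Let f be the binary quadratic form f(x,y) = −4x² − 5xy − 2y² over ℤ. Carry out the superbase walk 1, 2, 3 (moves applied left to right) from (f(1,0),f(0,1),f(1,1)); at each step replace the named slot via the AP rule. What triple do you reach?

start (-4,-2,-11) = (f(1,0),f(0,1),f(1,1))
replace slot 1: 2·((-2)+(-11)) − (-4) = -22 → (-22,-2,-11)
replace slot 2: 2·((-22)+(-11)) − (-2) = -64 → (-22,-64,-11)
replace slot 3: 2·((-22)+(-64)) − (-11) = -161 → (-22,-64,-161)

-22,-64,-161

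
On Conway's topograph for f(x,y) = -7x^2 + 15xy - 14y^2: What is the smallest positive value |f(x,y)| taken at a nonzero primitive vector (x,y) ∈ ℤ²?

translate: b→-1 (≡-15 mod 14), so (7,-15,14)→(7,-1,6)
flip: (7,-1,6)→(6,1,7)
reduced (well bottom): (6,1,7) with a≤c, −a<b≤a
well minimum |f| = |-6| = 6 (negative-definite)

6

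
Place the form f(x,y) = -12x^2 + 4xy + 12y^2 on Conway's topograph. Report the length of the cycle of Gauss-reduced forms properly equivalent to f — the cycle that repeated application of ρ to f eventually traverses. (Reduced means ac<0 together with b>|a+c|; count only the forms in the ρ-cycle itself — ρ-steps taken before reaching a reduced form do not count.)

D = 592, ⌊√D⌋ = 24
river: ρ → (12,20,-4)
river: ρ → (-4,20,12)
river: ρ → (12,4,-12)
river: ρ → (-12,20,4)
river: ρ → (4,20,-12)
river: ρ → (-12,4,12)
ρ-cycle length = 6 (tail of 0 descent steps not counted)

6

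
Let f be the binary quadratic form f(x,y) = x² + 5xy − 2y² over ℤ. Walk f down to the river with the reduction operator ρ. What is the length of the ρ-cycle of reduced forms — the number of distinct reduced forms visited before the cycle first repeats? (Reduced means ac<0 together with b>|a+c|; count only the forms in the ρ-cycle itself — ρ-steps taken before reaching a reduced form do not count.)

D = 33, ⌊√D⌋ = 5
river: ρ → (-2,3,3)
river: ρ → (3,3,-2)
river: ρ → (-2,5,1)
river: ρ → (1,5,-2)
ρ-cycle length = 4 (tail of 0 descent steps not counted)

4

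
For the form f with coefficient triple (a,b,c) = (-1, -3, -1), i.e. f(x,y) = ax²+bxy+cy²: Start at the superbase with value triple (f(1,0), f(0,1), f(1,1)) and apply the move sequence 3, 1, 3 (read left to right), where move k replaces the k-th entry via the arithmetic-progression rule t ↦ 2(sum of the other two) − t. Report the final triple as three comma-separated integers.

start (-1,-1,-5) = (f(1,0),f(0,1),f(1,1))
replace slot 3: 2·((-1)+(-1)) − (-5) = 1 → (-1,-1,1)
replace slot 1: 2·((-1)+1) − (-1) = 1 → (1,-1,1)
replace slot 3: 2·(1+(-1)) − 1 = -1 → (1,-1,-1)

1,-1,-1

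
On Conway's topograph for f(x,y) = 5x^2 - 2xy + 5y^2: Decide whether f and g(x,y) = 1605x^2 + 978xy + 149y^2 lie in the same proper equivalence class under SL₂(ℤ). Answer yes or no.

D₁ = -96, D₂ = -96
f: flip: (5,-2,5)→(5,2,5)
f: reduced (well bottom): (5,2,5) with a≤c, −a<b≤a
g: flip: (1605,978,149)→(149,-978,1605)
g: translate: b→-84 (≡-978 mod 298), so (149,-978,1605)→(149,-84,12)
g: flip: (149,-84,12)→(12,84,149)
g: translate: b→12 (≡84 mod 24), so (12,84,149)→(12,12,5)
g: flip: (12,12,5)→(5,-12,12)
g: translate: b→-2 (≡-12 mod 10), so (5,-12,12)→(5,-2,5)
g: flip: (5,-2,5)→(5,2,5)
g: reduced (well bottom): (5,2,5) with a≤c, −a<b≤a
reduced forms (5, 2, 5) vs (5, 2, 5) ⇒ equivalent

yes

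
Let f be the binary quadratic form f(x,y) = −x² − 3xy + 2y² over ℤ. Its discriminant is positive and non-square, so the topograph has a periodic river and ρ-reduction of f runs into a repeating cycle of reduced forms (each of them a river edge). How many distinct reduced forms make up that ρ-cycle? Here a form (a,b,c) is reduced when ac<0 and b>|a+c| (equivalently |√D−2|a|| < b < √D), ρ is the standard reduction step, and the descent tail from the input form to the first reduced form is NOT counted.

D = 17, ⌊√D⌋ = 4
descent: ρ → (2,3,-1)  [lands on river]
river: ρ → (-1,3,2)
river: ρ → (2,1,-2)
river: ρ → (-2,3,1)
river: ρ → (1,3,-2)
river: ρ → (-2,1,2)
ρ-cycle length = 6 (tail of 1 descent step not counted)

6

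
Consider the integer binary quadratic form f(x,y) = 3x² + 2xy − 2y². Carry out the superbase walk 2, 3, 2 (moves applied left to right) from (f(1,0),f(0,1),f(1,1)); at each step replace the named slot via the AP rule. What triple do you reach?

start (3,-2,3) = (f(1,0),f(0,1),f(1,1))
replace slot 2: 2·(3+3) − (-2) = 14 → (3,14,3)
replace slot 3: 2·(3+14) − 3 = 31 → (3,14,31)
replace slot 2: 2·(3+31) − 14 = 54 → (3,54,31)

3,54,31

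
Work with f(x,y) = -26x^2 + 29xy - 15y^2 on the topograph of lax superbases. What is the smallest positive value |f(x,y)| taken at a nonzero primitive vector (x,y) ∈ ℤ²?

translate: b→23 (≡-29 mod 52), so (26,-29,15)→(26,23,12)
flip: (26,23,12)→(12,-23,26)
translate: b→1 (≡-23 mod 24), so (12,-23,26)→(12,1,15)
reduced (well bottom): (12,1,15) with a≤c, −a<b≤a
well minimum |f| = |-12| = 12 (negative-definite)

12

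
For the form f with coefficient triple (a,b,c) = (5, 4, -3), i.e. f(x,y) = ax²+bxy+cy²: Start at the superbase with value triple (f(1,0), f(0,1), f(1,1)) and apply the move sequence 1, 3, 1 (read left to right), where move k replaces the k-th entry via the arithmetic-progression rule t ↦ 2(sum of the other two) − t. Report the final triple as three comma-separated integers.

start (5,-3,6) = (f(1,0),f(0,1),f(1,1))
replace slot 1: 2·((-3)+6) − 5 = 1 → (1,-3,6)
replace slot 3: 2·(1+(-3)) − 6 = -10 → (1,-3,-10)
replace slot 1: 2·((-3)+(-10)) − 1 = -27 → (-27,-3,-10)

-27,-3,-10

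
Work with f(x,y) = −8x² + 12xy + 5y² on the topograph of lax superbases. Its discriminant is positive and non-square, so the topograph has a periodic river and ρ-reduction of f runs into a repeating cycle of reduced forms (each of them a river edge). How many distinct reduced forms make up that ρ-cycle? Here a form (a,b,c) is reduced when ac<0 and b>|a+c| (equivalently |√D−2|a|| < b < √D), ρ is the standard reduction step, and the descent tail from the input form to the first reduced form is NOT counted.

D = 304, ⌊√D⌋ = 17
river: ρ → (5,8,-12)
river: ρ → (-12,16,1)
river: ρ → (1,16,-12)
river: ρ → (-12,8,5)
river: ρ → (5,12,-8)
river: ρ → (-8,4,9)
river: ρ → (9,14,-3)
river: ρ → (-3,16,4)
river: ρ → (4,16,-3)
river: ρ → (-3,14,9)
river: ρ → (9,4,-8)
river: ρ → (-8,12,5)
ρ-cycle length = 12 (tail of 0 descent steps not counted)

12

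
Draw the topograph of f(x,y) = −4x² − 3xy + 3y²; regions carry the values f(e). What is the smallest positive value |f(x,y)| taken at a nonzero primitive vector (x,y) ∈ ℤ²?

descent: ρ → (3,3,-4)  [lands on river]
river: ρ → (-4,5,2)
river: ρ → (2,7,-1)
river: ρ → (-1,7,2)
river: ρ → (2,5,-4)
river: ρ → (-4,3,3)
closes: descent 1, river 6
min |a| on river = 1

1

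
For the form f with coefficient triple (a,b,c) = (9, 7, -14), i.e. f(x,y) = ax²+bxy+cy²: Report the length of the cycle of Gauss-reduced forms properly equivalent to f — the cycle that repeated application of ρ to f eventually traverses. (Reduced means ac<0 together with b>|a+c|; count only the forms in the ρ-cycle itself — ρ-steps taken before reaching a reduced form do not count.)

D = 553, ⌊√D⌋ = 23
river: ρ → (-14,21,2)
river: ρ → (2,23,-3)
river: ρ → (-3,19,16)
river: ρ → (16,13,-6)
river: ρ → (-6,23,1)
river: ρ → (1,23,-6)
river: ρ → (-6,13,16)
river: ρ → (16,19,-3)
river: ρ → (-3,23,2)
river: ρ → (2,21,-14)
river: ρ → (-14,7,9)
river: ρ → (9,11,-12)
river: ρ → (-12,13,8)
river: ρ → (8,19,-6)
river: ρ → (-6,17,11)
river: ρ → (11,5,-12)
river: ρ → (-12,19,4)
river: ρ → (4,21,-7)
river: ρ → (-7,21,4)
river: ρ → (4,19,-12)
river: ρ → (-12,5,11)
river: ρ → (11,17,-6)
river: ρ → (-6,19,8)
river: ρ → (8,13,-12)
river: ρ → (-12,11,9)
river: ρ → (9,7,-14)
ρ-cycle length = 26 (tail of 0 descent steps not counted)

26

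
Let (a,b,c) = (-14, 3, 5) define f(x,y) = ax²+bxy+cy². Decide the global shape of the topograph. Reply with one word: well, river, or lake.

D = b²−4ac = 3² − 4·(-14)·5 = 289
D = 17² is a perfect square ⇒ form factors over ℤ ⇒ lakes

lake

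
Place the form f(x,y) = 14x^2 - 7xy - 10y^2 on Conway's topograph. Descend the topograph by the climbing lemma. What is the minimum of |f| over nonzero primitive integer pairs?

descent: ρ → (-10,7,14)  [lands on river]
river: ρ → (14,21,-3)
river: ρ → (-3,21,14)
river: ρ → (14,7,-10)
river: ρ → (-10,13,11)
river: ρ → (11,9,-12)
river: ρ → (-12,15,8)
river: ρ → (8,17,-10)
river: ρ → (-10,23,2)
river: ρ → (2,21,-21)
river: ρ → (-21,21,2)
river: ρ → (2,23,-10)
river: ρ → (-10,17,8)
river: ρ → (8,15,-12)
river: ρ → (-12,9,11)
river: ρ → (11,13,-10)
closes: descent 1, river 16
min |a| on river = 2

2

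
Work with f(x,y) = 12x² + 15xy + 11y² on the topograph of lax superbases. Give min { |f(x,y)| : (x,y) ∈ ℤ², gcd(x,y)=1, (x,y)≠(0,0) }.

translate: b→-9 (≡15 mod 24), so (12,15,11)→(12,-9,8)
flip: (12,-9,8)→(8,9,12)
translate: b→-7 (≡9 mod 16), so (8,9,12)→(8,-7,11)
reduced (well bottom): (8,-7,11) with a≤c, −a<b≤a
well minimum = a = 8

8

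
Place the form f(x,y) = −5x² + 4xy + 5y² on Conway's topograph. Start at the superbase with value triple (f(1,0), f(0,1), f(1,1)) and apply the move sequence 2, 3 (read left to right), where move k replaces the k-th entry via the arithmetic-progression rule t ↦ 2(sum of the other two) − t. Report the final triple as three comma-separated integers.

start (-5,5,4) = (f(1,0),f(0,1),f(1,1))
replace slot 2: 2·((-5)+4) − 5 = -7 → (-5,-7,4)
replace slot 3: 2·((-5)+(-7)) − 4 = -28 → (-5,-7,-28)

-5,-7,-28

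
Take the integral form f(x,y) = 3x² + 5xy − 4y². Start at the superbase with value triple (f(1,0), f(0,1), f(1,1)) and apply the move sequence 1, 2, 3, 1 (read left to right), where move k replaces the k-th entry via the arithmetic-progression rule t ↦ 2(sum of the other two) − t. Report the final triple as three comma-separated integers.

start (3,-4,4) = (f(1,0),f(0,1),f(1,1))
replace slot 1: 2·((-4)+4) − 3 = -3 → (-3,-4,4)
replace slot 2: 2·((-3)+4) − (-4) = 6 → (-3,6,4)
replace slot 3: 2·((-3)+6) − 4 = 2 → (-3,6,2)
replace slot 1: 2·(6+2) − (-3) = 19 → (19,6,2)

19,6,2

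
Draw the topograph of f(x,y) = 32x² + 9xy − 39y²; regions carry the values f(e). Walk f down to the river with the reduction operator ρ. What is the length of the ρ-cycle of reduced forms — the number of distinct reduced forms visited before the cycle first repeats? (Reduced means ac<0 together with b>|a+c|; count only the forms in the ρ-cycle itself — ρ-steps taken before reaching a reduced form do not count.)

D = 5073, ⌊√D⌋ = 71
river: ρ → (-39,69,2)
river: ρ → (2,71,-4)
river: ρ → (-4,65,53)
river: ρ → (53,41,-16)
river: ρ → (-16,55,32)
river: ρ → (32,9,-39)
ρ-cycle length = 6 (tail of 0 descent steps not counted)

6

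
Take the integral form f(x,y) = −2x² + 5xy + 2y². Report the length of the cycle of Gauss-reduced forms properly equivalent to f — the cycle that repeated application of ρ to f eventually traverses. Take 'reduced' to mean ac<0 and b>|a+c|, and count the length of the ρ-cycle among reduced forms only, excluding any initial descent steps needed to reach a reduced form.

D = 41, ⌊√D⌋ = 6
river: ρ → (2,3,-4)
river: ρ → (-4,5,1)
river: ρ → (1,5,-4)
river: ρ → (-4,3,2)
river: ρ → (2,5,-2)
river: ρ → (-2,3,4)
river: ρ → (4,5,-1)
river: ρ → (-1,5,4)
river: ρ → (4,3,-2)
river: ρ → (-2,5,2)
ρ-cycle length = 10 (tail of 0 descent steps not counted)

10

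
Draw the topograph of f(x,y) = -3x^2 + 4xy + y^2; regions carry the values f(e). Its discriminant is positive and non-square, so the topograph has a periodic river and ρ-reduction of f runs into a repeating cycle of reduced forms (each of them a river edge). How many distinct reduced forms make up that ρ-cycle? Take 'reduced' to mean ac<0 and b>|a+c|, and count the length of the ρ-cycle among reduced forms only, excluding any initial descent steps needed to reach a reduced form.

D = 28, ⌊√D⌋ = 5
river: ρ → (1,4,-3)
river: ρ → (-3,2,2)
river: ρ → (2,2,-3)
river: ρ → (-3,4,1)
ρ-cycle length = 4 (tail of 0 descent steps not counted)

4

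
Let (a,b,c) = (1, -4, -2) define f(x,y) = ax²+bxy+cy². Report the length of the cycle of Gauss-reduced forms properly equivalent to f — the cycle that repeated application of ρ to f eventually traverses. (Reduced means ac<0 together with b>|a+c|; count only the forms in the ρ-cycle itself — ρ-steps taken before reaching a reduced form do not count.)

D = 24, ⌊√D⌋ = 4
descent: ρ → (-2,4,1)  [lands on river]
river: ρ → (1,4,-2)
ρ-cycle length = 2 (tail of 1 descent step not counted)

2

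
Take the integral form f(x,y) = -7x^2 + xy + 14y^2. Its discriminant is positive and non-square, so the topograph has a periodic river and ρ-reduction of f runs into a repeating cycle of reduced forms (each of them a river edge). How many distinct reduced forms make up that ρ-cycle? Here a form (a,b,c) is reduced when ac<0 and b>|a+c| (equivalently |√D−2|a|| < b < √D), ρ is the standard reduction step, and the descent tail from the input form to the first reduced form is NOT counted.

D = 393, ⌊√D⌋ = 19
descent: ρ → (14,-1,-7)
descent: ρ → (-7,15,6)  [lands on river]
river: ρ → (6,9,-13)
river: ρ → (-13,17,2)
river: ρ → (2,19,-4)
river: ρ → (-4,13,14)
river: ρ → (14,15,-3)
river: ρ → (-3,15,14)
river: ρ → (14,13,-4)
river: ρ → (-4,19,2)
river: ρ → (2,17,-13)
river: ρ → (-13,9,6)
river: ρ → (6,15,-7)
river: ρ → (-7,13,8)
river: ρ → (8,19,-1)
river: ρ → (-1,19,8)
river: ρ → (8,13,-7)
ρ-cycle length = 16 (tail of 2 descent steps not counted)

16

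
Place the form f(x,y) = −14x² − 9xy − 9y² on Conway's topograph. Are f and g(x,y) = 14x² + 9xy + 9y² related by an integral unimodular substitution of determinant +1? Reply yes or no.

D₁ = -423, D₂ = -423
f is negative-definite; reduce −f:
−f: flip: (14,9,9)→(9,-9,14)
−f: translate: b→9 (≡-9 mod 18), so (9,-9,14)→(9,9,14)
−f: reduced (well bottom): (9,9,14) with a≤c, −a<b≤a
flip sign back: reduced form of f is (-9,-9,-14)
g: flip: (14,9,9)→(9,-9,14)
g: translate: b→9 (≡-9 mod 18), so (9,-9,14)→(9,9,14)
g: reduced (well bottom): (9,9,14) with a≤c, −a<b≤a
reduced forms (-9, -9, -14) vs (9, 9, 14) ⇒ inequivalent

no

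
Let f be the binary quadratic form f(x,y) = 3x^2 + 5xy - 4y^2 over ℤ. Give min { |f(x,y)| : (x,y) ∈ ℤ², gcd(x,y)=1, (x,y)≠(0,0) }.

river: ρ → (-4,3,4)
river: ρ → (4,5,-3)
river: ρ → (-3,7,2)
river: ρ → (2,5,-6)
river: ρ → (-6,7,1)
river: ρ → (1,7,-6)
river: ρ → (-6,5,2)
river: ρ → (2,7,-3)
river: ρ → (-3,5,4)
river: ρ → (4,3,-4)
river: ρ → (-4,5,3)
river: ρ → (3,7,-2)
river: ρ → (-2,5,6)
river: ρ → (6,7,-1)
river: ρ → (-1,7,6)
river: ρ → (6,5,-2)
river: ρ → (-2,7,3)
river: ρ → (3,5,-4)
closes: descent 0, river 18
min |a| on river = 1

1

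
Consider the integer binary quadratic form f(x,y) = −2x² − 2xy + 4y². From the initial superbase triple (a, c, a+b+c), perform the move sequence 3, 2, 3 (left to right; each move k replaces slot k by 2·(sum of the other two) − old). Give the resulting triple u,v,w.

start (-2,4,0) = (f(1,0),f(0,1),f(1,1))
replace slot 3: 2·((-2)+4) − 0 = 4 → (-2,4,4)
replace slot 2: 2·((-2)+4) − 4 = 0 → (-2,0,4)
replace slot 3: 2·((-2)+0) − 4 = -8 → (-2,0,-8)

-2,0,-8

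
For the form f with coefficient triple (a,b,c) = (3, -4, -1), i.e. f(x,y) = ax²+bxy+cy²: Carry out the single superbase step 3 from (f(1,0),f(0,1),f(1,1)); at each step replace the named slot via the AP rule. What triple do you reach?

start (3,-1,-2) = (f(1,0),f(0,1),f(1,1))
replace slot 3: 2·(3+(-1)) − (-2) = 6 → (3,-1,6)

3,-1,6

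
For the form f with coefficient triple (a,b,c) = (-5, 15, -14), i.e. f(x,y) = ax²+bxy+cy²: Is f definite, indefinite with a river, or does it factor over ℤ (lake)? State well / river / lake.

D = b²−4ac = 15² − 4·(-5)·(-14) = -55
D < 0 ⇒ definite ⇒ every region one sign ⇒ single well

well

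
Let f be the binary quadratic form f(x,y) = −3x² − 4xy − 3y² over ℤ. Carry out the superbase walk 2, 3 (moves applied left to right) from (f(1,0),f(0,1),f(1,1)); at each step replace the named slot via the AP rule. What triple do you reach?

start (-3,-3,-10) = (f(1,0),f(0,1),f(1,1))
replace slot 2: 2·((-3)+(-10)) − (-3) = -23 → (-3,-23,-10)
replace slot 3: 2·((-3)+(-23)) − (-10) = -42 → (-3,-23,-42)

-3,-23,-42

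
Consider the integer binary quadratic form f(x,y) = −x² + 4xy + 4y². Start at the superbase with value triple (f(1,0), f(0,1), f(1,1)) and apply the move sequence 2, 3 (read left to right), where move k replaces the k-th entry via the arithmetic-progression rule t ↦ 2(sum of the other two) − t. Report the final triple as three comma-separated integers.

start (-1,4,7) = (f(1,0),f(0,1),f(1,1))
replace slot 2: 2·((-1)+7) − 4 = 8 → (-1,8,7)
replace slot 3: 2·((-1)+8) − 7 = 7 → (-1,8,7)

-1,8,7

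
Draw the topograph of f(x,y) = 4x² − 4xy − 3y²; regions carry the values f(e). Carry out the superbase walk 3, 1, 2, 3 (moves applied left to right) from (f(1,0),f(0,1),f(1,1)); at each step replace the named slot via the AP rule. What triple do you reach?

start (4,-3,-3) = (f(1,0),f(0,1),f(1,1))
replace slot 3: 2·(4+(-3)) − (-3) = 5 → (4,-3,5)
replace slot 1: 2·((-3)+5) − 4 = 0 → (0,-3,5)
replace slot 2: 2·(0+5) − (-3) = 13 → (0,13,5)
replace slot 3: 2·(0+13) − 5 = 21 → (0,13,21)

0,13,21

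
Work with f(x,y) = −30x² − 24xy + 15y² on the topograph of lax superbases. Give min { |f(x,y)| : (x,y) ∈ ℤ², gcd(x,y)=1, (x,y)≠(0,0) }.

descent: ρ → (15,24,-30)  [lands on river]
river: ρ → (-30,36,9)
river: ρ → (9,36,-30)
river: ρ → (-30,24,15)
river: ρ → (15,36,-18)
river: ρ → (-18,36,15)
closes: descent 1, river 6
min |a| on river = 9

9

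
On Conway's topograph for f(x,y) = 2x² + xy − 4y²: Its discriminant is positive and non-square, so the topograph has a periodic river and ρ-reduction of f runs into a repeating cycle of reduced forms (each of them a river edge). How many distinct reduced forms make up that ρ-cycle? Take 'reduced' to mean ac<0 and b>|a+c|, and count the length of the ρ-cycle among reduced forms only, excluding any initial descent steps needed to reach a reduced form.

D = 33, ⌊√D⌋ = 5
descent: ρ → (-4,-1,2)
descent: ρ → (2,5,-1)  [lands on river]
river: ρ → (-1,5,2)
river: ρ → (2,3,-3)
river: ρ → (-3,3,2)
ρ-cycle length = 4 (tail of 2 descent steps not counted)

4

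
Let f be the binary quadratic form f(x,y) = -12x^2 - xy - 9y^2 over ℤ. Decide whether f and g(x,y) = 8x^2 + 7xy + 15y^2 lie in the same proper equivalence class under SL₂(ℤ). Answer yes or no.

D₁ = -431, D₂ = -431
f is negative-definite; reduce −f:
−f: flip: (12,1,9)→(9,-1,12)
−f: reduced (well bottom): (9,-1,12) with a≤c, −a<b≤a
flip sign back: reduced form of f is (-9,1,-12)
g: reduced (well bottom): (8,7,15) with a≤c, −a<b≤a
reduced forms (-9, 1, -12) vs (8, 7, 15) ⇒ inequivalent

no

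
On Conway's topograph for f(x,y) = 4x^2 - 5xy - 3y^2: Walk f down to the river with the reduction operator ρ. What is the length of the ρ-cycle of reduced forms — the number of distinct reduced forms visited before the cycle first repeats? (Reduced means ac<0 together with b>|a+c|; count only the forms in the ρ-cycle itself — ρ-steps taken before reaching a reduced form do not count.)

D = 73, ⌊√D⌋ = 8
descent: ρ → (-3,5,4)  [lands on river]
river: ρ → (4,3,-4)
river: ρ → (-4,5,3)
river: ρ → (3,7,-2)
river: ρ → (-2,5,6)
river: ρ → (6,7,-1)
river: ρ → (-1,7,6)
river: ρ → (6,5,-2)
river: ρ → (-2,7,3)
river: ρ → (3,5,-4)
river: ρ → (-4,3,4)
river: ρ → (4,5,-3)
river: ρ → (-3,7,2)
river: ρ → (2,5,-6)
river: ρ → (-6,7,1)
river: ρ → (1,7,-6)
river: ρ → (-6,5,2)
river: ρ → (2,7,-3)
ρ-cycle length = 18 (tail of 1 descent step not counted)

18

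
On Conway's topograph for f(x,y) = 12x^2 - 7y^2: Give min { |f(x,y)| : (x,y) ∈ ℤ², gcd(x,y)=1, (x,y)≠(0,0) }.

descent: ρ → (-7,14,5)  [lands on river]
river: ρ → (5,16,-4)
river: ρ → (-4,16,5)
river: ρ → (5,14,-7)
closes: descent 1, river 4
min |a| on river = 4

4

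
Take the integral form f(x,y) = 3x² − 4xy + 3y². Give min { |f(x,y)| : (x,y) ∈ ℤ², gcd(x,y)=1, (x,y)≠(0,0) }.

translate: b→2 (≡-4 mod 6), so (3,-4,3)→(3,2,2)
flip: (3,2,2)→(2,-2,3)
translate: b→2 (≡-2 mod 4), so (2,-2,3)→(2,2,3)
reduced (well bottom): (2,2,3) with a≤c, −a<b≤a
well minimum = a = 2

2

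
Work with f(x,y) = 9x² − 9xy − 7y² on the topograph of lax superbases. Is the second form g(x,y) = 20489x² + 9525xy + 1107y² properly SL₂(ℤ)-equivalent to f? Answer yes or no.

D₁ = 333, D₂ = 333
river cycle of f (length 6): (-7, 9, 9), (9, 9, -7), (-7, 5, 11), (11, 17, -1), (-1, 17, 11), (11, 5, -7)
river cycle of g (length 6): (9, 9, -7), (-7, 5, 11), (11, 17, -1), (-1, 17, 11), (11, 5, -7), (-7, 9, 9)
cycles coincide ⇒ equivalent

yes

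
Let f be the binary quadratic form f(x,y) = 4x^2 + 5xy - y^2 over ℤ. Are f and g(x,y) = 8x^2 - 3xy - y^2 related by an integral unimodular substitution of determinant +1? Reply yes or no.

D₁ = 41, D₂ = 41
river cycle of f (length 10): (-1, 5, 4), (4, 3, -2), (-2, 5, 2), (2, 3, -4), (-4, 5, 1), (1, 5, -4), (-4, 3, 2), (2, 5, -2), (-2, 3, 4), (4, 5, -1)
river cycle of g (length 10): (-1, 5, 4), (4, 3, -2), (-2, 5, 2), (2, 3, -4), (-4, 5, 1), (1, 5, -4), (-4, 3, 2), (2, 5, -2), (-2, 3, 4), (4, 5, -1)
cycles coincide ⇒ equivalent

yes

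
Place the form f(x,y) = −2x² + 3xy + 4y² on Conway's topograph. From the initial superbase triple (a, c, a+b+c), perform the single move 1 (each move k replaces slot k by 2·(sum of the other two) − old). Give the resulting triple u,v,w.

start (-2,4,5) = (f(1,0),f(0,1),f(1,1))
replace slot 1: 2·(4+5) − (-2) = 20 → (20,4,5)

20,4,5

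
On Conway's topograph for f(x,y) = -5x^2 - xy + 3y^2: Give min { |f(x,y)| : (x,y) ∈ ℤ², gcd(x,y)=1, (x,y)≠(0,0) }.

descent: ρ → (3,7,-1)  [lands on river]
river: ρ → (-1,7,3)
river: ρ → (3,5,-3)
river: ρ → (-3,7,1)
river: ρ → (1,7,-3)
river: ρ → (-3,5,3)
closes: descent 1, river 6
min |a| on river = 1

1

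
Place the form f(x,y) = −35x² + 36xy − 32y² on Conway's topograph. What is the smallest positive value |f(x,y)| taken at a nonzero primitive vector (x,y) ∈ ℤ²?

translate: b→34 (≡-36 mod 70), so (35,-36,32)→(35,34,31)
flip: (35,34,31)→(31,-34,35)
translate: b→28 (≡-34 mod 62), so (31,-34,35)→(31,28,32)
reduced (well bottom): (31,28,32) with a≤c, −a<b≤a
well minimum |f| = |-31| = 31 (negative-definite)

31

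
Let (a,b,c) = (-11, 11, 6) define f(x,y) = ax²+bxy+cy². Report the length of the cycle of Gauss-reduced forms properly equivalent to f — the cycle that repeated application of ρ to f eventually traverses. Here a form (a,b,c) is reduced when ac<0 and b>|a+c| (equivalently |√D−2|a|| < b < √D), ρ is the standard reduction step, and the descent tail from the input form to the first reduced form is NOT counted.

D = 385, ⌊√D⌋ = 19
river: ρ → (6,13,-9)
river: ρ → (-9,5,10)
river: ρ → (10,15,-4)
river: ρ → (-4,17,6)
river: ρ → (6,19,-1)
river: ρ → (-1,19,6)
river: ρ → (6,17,-4)
river: ρ → (-4,15,10)
river: ρ → (10,5,-9)
river: ρ → (-9,13,6)
river: ρ → (6,11,-11)
river: ρ → (-11,11,6)
ρ-cycle length = 12 (tail of 0 descent steps not counted)

12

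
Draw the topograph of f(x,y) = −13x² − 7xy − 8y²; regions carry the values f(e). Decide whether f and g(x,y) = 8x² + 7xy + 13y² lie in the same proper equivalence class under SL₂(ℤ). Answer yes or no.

D₁ = -367, D₂ = -367
f is negative-definite; reduce −f:
−f: flip: (13,7,8)→(8,-7,13)
−f: reduced (well bottom): (8,-7,13) with a≤c, −a<b≤a
flip sign back: reduced form of f is (-8,7,-13)
g: reduced (well bottom): (8,7,13) with a≤c, −a<b≤a
reduced forms (-8, 7, -13) vs (8, 7, 13) ⇒ inequivalent

no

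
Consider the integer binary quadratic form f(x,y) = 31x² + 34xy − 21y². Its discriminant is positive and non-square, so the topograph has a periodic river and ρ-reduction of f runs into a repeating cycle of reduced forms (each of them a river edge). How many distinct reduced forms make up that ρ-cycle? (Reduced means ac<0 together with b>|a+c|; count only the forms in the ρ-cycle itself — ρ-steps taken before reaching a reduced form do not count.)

D = 3760, ⌊√D⌋ = 61
river: ρ → (-21,50,15)
river: ρ → (15,40,-36)
river: ρ → (-36,32,19)
river: ρ → (19,44,-24)
river: ρ → (-24,52,11)
river: ρ → (11,58,-9)
river: ρ → (-9,50,35)
river: ρ → (35,20,-24)
river: ρ → (-24,28,31)
river: ρ → (31,34,-21)
ρ-cycle length = 10 (tail of 0 descent steps not counted)

10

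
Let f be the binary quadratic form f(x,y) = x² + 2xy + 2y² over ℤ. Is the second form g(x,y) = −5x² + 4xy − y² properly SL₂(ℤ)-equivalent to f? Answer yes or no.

D₁ = -4, D₂ = -4
f: translate: b→0 (≡2 mod 2), so (1,2,2)→(1,0,1)
f: reduced (well bottom): (1,0,1) with a≤c, −a<b≤a
g is negative-definite; reduce −g:
−g: flip: (5,-4,1)→(1,4,5)
−g: translate: b→0 (≡4 mod 2), so (1,4,5)→(1,0,1)
−g: reduced (well bottom): (1,0,1) with a≤c, −a<b≤a
flip sign back: reduced form of g is (-1,0,-1)
reduced forms (1, 0, 1) vs (-1, 0, -1) ⇒ inequivalent

no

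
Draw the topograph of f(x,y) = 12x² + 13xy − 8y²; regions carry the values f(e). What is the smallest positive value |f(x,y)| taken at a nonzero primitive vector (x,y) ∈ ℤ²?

river: ρ → (-8,19,6)
river: ρ → (6,17,-11)
river: ρ → (-11,5,12)
river: ρ → (12,19,-4)
river: ρ → (-4,21,7)
river: ρ → (7,21,-4)
river: ρ → (-4,19,12)
river: ρ → (12,5,-11)
river: ρ → (-11,17,6)
river: ρ → (6,19,-8)
river: ρ → (-8,13,12)
river: ρ → (12,11,-9)
river: ρ → (-9,7,14)
river: ρ → (14,21,-2)
river: ρ → (-2,23,3)
river: ρ → (3,19,-16)
river: ρ → (-16,13,6)
river: ρ → (6,23,-1)
river: ρ → (-1,23,6)
river: ρ → (6,13,-16)
river: ρ → (-16,19,3)
river: ρ → (3,23,-2)
river: ρ → (-2,21,14)
river: ρ → (14,7,-9)
river: ρ → (-9,11,12)
river: ρ → (12,13,-8)
closes: descent 0, river 26
min |a| on river = 1

1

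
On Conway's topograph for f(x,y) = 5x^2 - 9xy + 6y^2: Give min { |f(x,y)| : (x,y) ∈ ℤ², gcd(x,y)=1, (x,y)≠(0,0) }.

translate: b→1 (≡-9 mod 10), so (5,-9,6)→(5,1,2)
flip: (5,1,2)→(2,-1,5)
reduced (well bottom): (2,-1,5) with a≤c, −a<b≤a
well minimum = a = 2

2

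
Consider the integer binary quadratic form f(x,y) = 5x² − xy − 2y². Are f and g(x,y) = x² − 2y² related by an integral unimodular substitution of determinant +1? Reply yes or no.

D₁ = 41, D₂ = 8
discriminants differ ⇒ not SL₂(ℤ)-equivalent

no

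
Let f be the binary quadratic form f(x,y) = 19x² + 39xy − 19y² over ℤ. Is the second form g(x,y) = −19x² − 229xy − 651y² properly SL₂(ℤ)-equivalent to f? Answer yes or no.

D₁ = 2965, D₂ = 2965
river cycle of f (length 34): (-19, 37, 21), (21, 47, -9), (-9, 43, 31), (31, 19, -21), (-21, 23, 29), (29, 35, -15), (-15, 25, 39), (39, 53, -1), (-1, 53, 39), (39, 25, -15), … (24 more)
river cycle of g (length 34): (-19, 37, 21), (21, 47, -9), (-9, 43, 31), (31, 19, -21), (-21, 23, 29), (29, 35, -15), (-15, 25, 39), (39, 53, -1), (-1, 53, 39), (39, 25, -15), … (24 more)
cycles coincide ⇒ equivalent

yes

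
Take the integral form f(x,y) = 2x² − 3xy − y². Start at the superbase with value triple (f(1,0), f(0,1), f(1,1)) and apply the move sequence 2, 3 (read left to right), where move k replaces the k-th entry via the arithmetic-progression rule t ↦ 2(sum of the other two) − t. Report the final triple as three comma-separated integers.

start (2,-1,-2) = (f(1,0),f(0,1),f(1,1))
replace slot 2: 2·(2+(-2)) − (-1) = 1 → (2,1,-2)
replace slot 3: 2·(2+1) − (-2) = 8 → (2,1,8)

2,1,8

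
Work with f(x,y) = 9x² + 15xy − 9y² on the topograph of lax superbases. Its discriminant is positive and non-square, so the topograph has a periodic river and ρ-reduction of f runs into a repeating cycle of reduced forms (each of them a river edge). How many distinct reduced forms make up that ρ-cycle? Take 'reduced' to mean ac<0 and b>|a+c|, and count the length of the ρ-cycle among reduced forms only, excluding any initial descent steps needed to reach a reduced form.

D = 549, ⌊√D⌋ = 23
river: ρ → (-9,21,3)
river: ρ → (3,21,-9)
river: ρ → (-9,15,9)
river: ρ → (9,21,-3)
river: ρ → (-3,21,9)
river: ρ → (9,15,-9)
ρ-cycle length = 6 (tail of 0 descent steps not counted)

6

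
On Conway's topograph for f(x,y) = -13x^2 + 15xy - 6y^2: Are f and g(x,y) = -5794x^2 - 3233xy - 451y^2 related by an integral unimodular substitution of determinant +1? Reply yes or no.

D₁ = -87, D₂ = -87
f is negative-definite; reduce −f:
−f: translate: b→11 (≡-15 mod 26), so (13,-15,6)→(13,11,4)
−f: flip: (13,11,4)→(4,-11,13)
−f: translate: b→-3 (≡-11 mod 8), so (4,-11,13)→(4,-3,6)
−f: reduced (well bottom): (4,-3,6) with a≤c, −a<b≤a
flip sign back: reduced form of f is (-4,3,-6)
g is negative-definite; reduce −g:
−g: flip: (5794,3233,451)→(451,-3233,5794)
−g: translate: b→375 (≡-3233 mod 902), so (451,-3233,5794)→(451,375,78)
−g: flip: (451,375,78)→(78,-375,451)
−g: translate: b→-63 (≡-375 mod 156), so (78,-375,451)→(78,-63,13)
−g: flip: (78,-63,13)→(13,63,78)
−g: translate: b→11 (≡63 mod 26), so (13,63,78)→(13,11,4)
−g: flip: (13,11,4)→(4,-11,13)
−g: translate: b→-3 (≡-11 mod 8), so (4,-11,13)→(4,-3,6)
−g: reduced (well bottom): (4,-3,6) with a≤c, −a<b≤a
flip sign back: reduced form of g is (-4,3,-6)
reduced forms (-4, 3, -6) vs (-4, 3, -6) ⇒ equivalent

yes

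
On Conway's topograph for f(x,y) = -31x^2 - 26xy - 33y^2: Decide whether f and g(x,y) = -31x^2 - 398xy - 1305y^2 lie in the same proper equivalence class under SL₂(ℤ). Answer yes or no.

D₁ = -3416, D₂ = -3416
f is negative-definite; reduce −f:
−f: reduced (well bottom): (31,26,33) with a≤c, −a<b≤a
flip sign back: reduced form of f is (-31,-26,-33)
g is negative-definite; reduce −g:
−g: translate: b→26 (≡398 mod 62), so (31,398,1305)→(31,26,33)
−g: reduced (well bottom): (31,26,33) with a≤c, −a<b≤a
flip sign back: reduced form of g is (-31,-26,-33)
reduced forms (-31, -26, -33) vs (-31, -26, -33) ⇒ equivalent

yes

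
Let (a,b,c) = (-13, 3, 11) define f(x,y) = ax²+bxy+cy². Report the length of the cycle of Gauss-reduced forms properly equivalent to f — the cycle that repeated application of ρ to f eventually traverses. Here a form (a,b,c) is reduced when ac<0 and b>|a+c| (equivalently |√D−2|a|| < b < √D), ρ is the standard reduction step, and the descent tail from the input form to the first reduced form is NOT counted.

D = 581, ⌊√D⌋ = 24
river: ρ → (11,19,-5)
river: ρ → (-5,21,7)
river: ρ → (7,21,-5)
river: ρ → (-5,19,11)
river: ρ → (11,3,-13)
river: ρ → (-13,23,1)
river: ρ → (1,23,-13)
river: ρ → (-13,3,11)
ρ-cycle length = 8 (tail of 0 descent steps not counted)

8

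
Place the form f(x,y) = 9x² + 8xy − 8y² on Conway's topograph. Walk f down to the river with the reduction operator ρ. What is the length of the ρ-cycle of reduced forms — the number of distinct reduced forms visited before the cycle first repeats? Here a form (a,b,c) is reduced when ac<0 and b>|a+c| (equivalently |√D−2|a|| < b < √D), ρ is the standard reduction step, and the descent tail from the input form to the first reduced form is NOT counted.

D = 352, ⌊√D⌋ = 18
river: ρ → (-8,8,9)
river: ρ → (9,10,-7)
river: ρ → (-7,18,1)
river: ρ → (1,18,-7)
river: ρ → (-7,10,9)
river: ρ → (9,8,-8)
ρ-cycle length = 6 (tail of 0 descent steps not counted)

6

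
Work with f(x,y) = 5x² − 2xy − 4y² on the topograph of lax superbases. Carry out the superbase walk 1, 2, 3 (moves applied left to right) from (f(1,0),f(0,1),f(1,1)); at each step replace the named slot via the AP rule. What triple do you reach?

start (5,-4,-1) = (f(1,0),f(0,1),f(1,1))
replace slot 1: 2·((-4)+(-1)) − 5 = -15 → (-15,-4,-1)
replace slot 2: 2·((-15)+(-1)) − (-4) = -28 → (-15,-28,-1)
replace slot 3: 2·((-15)+(-28)) − (-1) = -85 → (-15,-28,-85)

-15,-28,-85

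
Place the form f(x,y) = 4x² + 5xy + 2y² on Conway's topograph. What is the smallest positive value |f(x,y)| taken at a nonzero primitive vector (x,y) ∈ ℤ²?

translate: b→-3 (≡5 mod 8), so (4,5,2)→(4,-3,1)
flip: (4,-3,1)→(1,3,4)
translate: b→1 (≡3 mod 2), so (1,3,4)→(1,1,2)
reduced (well bottom): (1,1,2) with a≤c, −a<b≤a
well minimum = a = 1

1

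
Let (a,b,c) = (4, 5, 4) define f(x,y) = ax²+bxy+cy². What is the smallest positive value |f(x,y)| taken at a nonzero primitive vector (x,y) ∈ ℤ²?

translate: b→-3 (≡5 mod 8), so (4,5,4)→(4,-3,3)
flip: (4,-3,3)→(3,3,4)
reduced (well bottom): (3,3,4) with a≤c, −a<b≤a
well minimum = a = 3

3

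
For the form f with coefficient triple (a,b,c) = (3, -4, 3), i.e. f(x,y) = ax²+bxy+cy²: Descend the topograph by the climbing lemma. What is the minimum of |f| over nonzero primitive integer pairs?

translate: b→2 (≡-4 mod 6), so (3,-4,3)→(3,2,2)
flip: (3,2,2)→(2,-2,3)
translate: b→2 (≡-2 mod 4), so (2,-2,3)→(2,2,3)
reduced (well bottom): (2,2,3) with a≤c, −a<b≤a
well minimum = a = 2

2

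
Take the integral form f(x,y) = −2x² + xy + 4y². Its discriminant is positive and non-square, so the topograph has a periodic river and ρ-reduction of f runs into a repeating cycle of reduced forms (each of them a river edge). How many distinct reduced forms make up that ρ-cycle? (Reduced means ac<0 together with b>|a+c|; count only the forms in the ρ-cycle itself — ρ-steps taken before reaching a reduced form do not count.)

D = 33, ⌊√D⌋ = 5
descent: ρ → (4,-1,-2)
descent: ρ → (-2,5,1)  [lands on river]
river: ρ → (1,5,-2)
river: ρ → (-2,3,3)
river: ρ → (3,3,-2)
ρ-cycle length = 4 (tail of 2 descent steps not counted)

4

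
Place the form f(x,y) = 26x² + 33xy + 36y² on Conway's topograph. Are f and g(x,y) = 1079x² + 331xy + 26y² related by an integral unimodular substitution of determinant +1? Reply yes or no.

D₁ = -2655, D₂ = -2655
f: translate: b→-19 (≡33 mod 52), so (26,33,36)→(26,-19,29)
f: reduced (well bottom): (26,-19,29) with a≤c, −a<b≤a
g: flip: (1079,331,26)→(26,-331,1079)
g: translate: b→-19 (≡-331 mod 52), so (26,-331,1079)→(26,-19,29)
g: reduced (well bottom): (26,-19,29) with a≤c, −a<b≤a
reduced forms (26, -19, 29) vs (26, -19, 29) ⇒ equivalent

yes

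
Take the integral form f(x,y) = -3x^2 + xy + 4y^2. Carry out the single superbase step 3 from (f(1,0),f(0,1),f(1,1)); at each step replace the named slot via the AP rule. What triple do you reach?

start (-3,4,2) = (f(1,0),f(0,1),f(1,1))
replace slot 3: 2·((-3)+4) − 2 = 0 → (-3,4,0)

-3,4,0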